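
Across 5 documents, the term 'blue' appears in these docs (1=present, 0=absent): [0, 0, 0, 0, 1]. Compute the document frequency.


Checking each document for 'blue':
Doc 1: absent
Doc 2: absent
Doc 3: absent
Doc 4: absent
Doc 5: present
df = sum of presences = 0 + 0 + 0 + 0 + 1 = 1

1


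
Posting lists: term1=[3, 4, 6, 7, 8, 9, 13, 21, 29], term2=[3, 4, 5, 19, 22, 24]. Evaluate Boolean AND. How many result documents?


Boolean AND: find intersection of posting lists
term1 docs: [3, 4, 6, 7, 8, 9, 13, 21, 29]
term2 docs: [3, 4, 5, 19, 22, 24]
Intersection: [3, 4]
|intersection| = 2

2


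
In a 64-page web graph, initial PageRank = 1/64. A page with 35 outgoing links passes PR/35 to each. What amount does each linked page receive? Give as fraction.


Initial PR = 1/64 = 1/64
Outlinks = 35
Contribution per link = PR / outlinks
= 1/64 / 35
= 1/2240

1/2240


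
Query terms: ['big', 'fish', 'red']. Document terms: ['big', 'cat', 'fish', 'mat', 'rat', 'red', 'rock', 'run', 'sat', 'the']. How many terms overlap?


Query terms: ['big', 'fish', 'red']
Document terms: ['big', 'cat', 'fish', 'mat', 'rat', 'red', 'rock', 'run', 'sat', 'the']
Common terms: ['big', 'fish', 'red']
Overlap count = 3

3


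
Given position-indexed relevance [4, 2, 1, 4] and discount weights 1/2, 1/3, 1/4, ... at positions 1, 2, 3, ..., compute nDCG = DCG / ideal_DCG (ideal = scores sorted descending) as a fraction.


Position discount weights w_i = 1/(i+1) for i=1..4:
Weights = [1/2, 1/3, 1/4, 1/5]
Actual relevance: [4, 2, 1, 4]
DCG = 4/2 + 2/3 + 1/4 + 4/5 = 223/60
Ideal relevance (sorted desc): [4, 4, 2, 1]
Ideal DCG = 4/2 + 4/3 + 2/4 + 1/5 = 121/30
nDCG = DCG / ideal_DCG = 223/60 / 121/30 = 223/242

223/242


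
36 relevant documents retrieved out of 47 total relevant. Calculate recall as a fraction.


Recall = retrieved_relevant / total_relevant
= 36 / 47
= 36 / (36 + 11)
= 36/47

36/47


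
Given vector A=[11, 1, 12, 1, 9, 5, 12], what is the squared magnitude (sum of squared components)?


|A|^2 = sum of squared components
A[0]^2 = 11^2 = 121
A[1]^2 = 1^2 = 1
A[2]^2 = 12^2 = 144
A[3]^2 = 1^2 = 1
A[4]^2 = 9^2 = 81
A[5]^2 = 5^2 = 25
A[6]^2 = 12^2 = 144
Sum = 121 + 1 + 144 + 1 + 81 + 25 + 144 = 517

517


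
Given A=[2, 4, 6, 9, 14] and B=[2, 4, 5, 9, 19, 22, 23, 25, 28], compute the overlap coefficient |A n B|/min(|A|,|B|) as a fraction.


A intersect B = [2, 4, 9]
|A intersect B| = 3
min(|A|, |B|) = min(5, 9) = 5
Overlap = 3 / 5 = 3/5

3/5


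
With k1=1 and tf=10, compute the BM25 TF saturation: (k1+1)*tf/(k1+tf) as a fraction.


BM25 TF component = (k1+1)*tf / (k1+tf)
k1 = 1, tf = 10
Numerator = (1+1)*10 = 20
Denominator = 1 + 10 = 11
= 20/11 = 20/11

20/11


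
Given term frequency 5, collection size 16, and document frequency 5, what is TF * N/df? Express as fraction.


TF * (N/df)
= 5 * (16/5)
= 5 * 16/5
= 16

16


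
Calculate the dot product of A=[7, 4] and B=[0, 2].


Dot product = sum of element-wise products
A[0]*B[0] = 7*0 = 0
A[1]*B[1] = 4*2 = 8
Sum = 0 + 8 = 8

8


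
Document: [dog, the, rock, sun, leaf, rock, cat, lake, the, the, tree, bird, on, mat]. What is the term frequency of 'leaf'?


Document has 14 words
Scanning for 'leaf':
Found at positions: [4]
Count = 1

1


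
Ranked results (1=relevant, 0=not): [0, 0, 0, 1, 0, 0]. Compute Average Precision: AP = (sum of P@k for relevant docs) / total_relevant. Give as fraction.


Computing P@k for each relevant position:
Position 1: not relevant
Position 2: not relevant
Position 3: not relevant
Position 4: relevant, P@4 = 1/4 = 1/4
Position 5: not relevant
Position 6: not relevant
Sum of P@k = 1/4 = 1/4
AP = 1/4 / 1 = 1/4

1/4


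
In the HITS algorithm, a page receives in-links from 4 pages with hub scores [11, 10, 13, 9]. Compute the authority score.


Authority = sum of hub scores of in-linkers
In-link 1: hub score = 11
In-link 2: hub score = 10
In-link 3: hub score = 13
In-link 4: hub score = 9
Authority = 11 + 10 + 13 + 9 = 43

43


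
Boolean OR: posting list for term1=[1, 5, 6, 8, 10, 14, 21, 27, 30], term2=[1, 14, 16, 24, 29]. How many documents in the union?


Boolean OR: find union of posting lists
term1 docs: [1, 5, 6, 8, 10, 14, 21, 27, 30]
term2 docs: [1, 14, 16, 24, 29]
Union: [1, 5, 6, 8, 10, 14, 16, 21, 24, 27, 29, 30]
|union| = 12

12


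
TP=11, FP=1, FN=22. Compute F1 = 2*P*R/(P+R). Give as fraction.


F1 = 2 * P * R / (P + R)
P = TP/(TP+FP) = 11/12 = 11/12
R = TP/(TP+FN) = 11/33 = 1/3
2 * P * R = 2 * 11/12 * 1/3 = 11/18
P + R = 11/12 + 1/3 = 5/4
F1 = 11/18 / 5/4 = 22/45

22/45


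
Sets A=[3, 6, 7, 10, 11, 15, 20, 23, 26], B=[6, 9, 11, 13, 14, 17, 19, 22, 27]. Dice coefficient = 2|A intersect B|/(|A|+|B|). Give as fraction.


A intersect B = [6, 11]
|A intersect B| = 2
|A| = 9, |B| = 9
Dice = 2*2 / (9+9)
= 4 / 18 = 2/9

2/9


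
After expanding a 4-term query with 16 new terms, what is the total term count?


Original terms: 4
Expansion terms: 16
Total = 4 + 16 = 20

20


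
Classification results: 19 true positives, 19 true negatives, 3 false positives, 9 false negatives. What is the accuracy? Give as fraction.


Accuracy = (TP + TN) / (TP + TN + FP + FN)
TP + TN = 19 + 19 = 38
Total = 19 + 19 + 3 + 9 = 50
Accuracy = 38 / 50 = 19/25

19/25


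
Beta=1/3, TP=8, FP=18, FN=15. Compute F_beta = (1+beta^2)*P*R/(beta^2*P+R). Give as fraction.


P = TP/(TP+FP) = 8/26 = 4/13
R = TP/(TP+FN) = 8/23 = 8/23
beta^2 = 1/3^2 = 1/9
(1 + beta^2) = 10/9
Numerator = (1+beta^2)*P*R = 320/2691
Denominator = beta^2*P + R = 4/117 + 8/23 = 1028/2691
F_beta = 80/257

80/257


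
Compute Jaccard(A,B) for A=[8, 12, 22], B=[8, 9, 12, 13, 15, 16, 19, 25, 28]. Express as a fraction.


A intersect B = [8, 12]
|A intersect B| = 2
A union B = [8, 9, 12, 13, 15, 16, 19, 22, 25, 28]
|A union B| = 10
Jaccard = 2/10 = 1/5

1/5


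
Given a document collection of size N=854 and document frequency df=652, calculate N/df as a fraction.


IDF ratio = N / df
= 854 / 652
= 427/326

427/326


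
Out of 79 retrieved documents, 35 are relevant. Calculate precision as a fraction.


Precision = relevant_retrieved / total_retrieved
= 35 / 79
= 35 / (35 + 44)
= 35/79

35/79


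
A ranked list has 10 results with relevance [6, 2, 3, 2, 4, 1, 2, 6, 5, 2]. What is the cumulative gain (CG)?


Cumulative Gain = sum of relevance scores
Position 1: rel=6, running sum=6
Position 2: rel=2, running sum=8
Position 3: rel=3, running sum=11
Position 4: rel=2, running sum=13
Position 5: rel=4, running sum=17
Position 6: rel=1, running sum=18
Position 7: rel=2, running sum=20
Position 8: rel=6, running sum=26
Position 9: rel=5, running sum=31
Position 10: rel=2, running sum=33
CG = 33

33


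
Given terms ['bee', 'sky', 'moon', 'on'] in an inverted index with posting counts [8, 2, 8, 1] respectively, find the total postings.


Summing posting list sizes:
'bee': 8 postings
'sky': 2 postings
'moon': 8 postings
'on': 1 postings
Total = 8 + 2 + 8 + 1 = 19

19


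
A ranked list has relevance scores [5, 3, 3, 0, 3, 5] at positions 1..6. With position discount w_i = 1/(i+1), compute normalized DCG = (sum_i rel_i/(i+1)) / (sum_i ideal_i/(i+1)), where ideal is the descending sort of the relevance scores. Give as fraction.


Position discount weights w_i = 1/(i+1) for i=1..6:
Weights = [1/2, 1/3, 1/4, 1/5, 1/6, 1/7]
Actual relevance: [5, 3, 3, 0, 3, 5]
DCG = 5/2 + 3/3 + 3/4 + 0/5 + 3/6 + 5/7 = 153/28
Ideal relevance (sorted desc): [5, 5, 3, 3, 3, 0]
Ideal DCG = 5/2 + 5/3 + 3/4 + 3/5 + 3/6 + 0/7 = 361/60
nDCG = DCG / ideal_DCG = 153/28 / 361/60 = 2295/2527

2295/2527


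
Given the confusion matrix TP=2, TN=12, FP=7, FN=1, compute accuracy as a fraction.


Accuracy = (TP + TN) / (TP + TN + FP + FN)
TP + TN = 2 + 12 = 14
Total = 2 + 12 + 7 + 1 = 22
Accuracy = 14 / 22 = 7/11

7/11


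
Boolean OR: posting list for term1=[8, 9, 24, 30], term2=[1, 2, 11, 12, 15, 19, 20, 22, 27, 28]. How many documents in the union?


Boolean OR: find union of posting lists
term1 docs: [8, 9, 24, 30]
term2 docs: [1, 2, 11, 12, 15, 19, 20, 22, 27, 28]
Union: [1, 2, 8, 9, 11, 12, 15, 19, 20, 22, 24, 27, 28, 30]
|union| = 14

14


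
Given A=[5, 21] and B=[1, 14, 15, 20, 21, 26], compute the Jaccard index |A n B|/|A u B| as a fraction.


A intersect B = [21]
|A intersect B| = 1
A union B = [1, 5, 14, 15, 20, 21, 26]
|A union B| = 7
Jaccard = 1/7 = 1/7

1/7


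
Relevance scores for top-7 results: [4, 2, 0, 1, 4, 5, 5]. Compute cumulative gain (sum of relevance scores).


Cumulative Gain = sum of relevance scores
Position 1: rel=4, running sum=4
Position 2: rel=2, running sum=6
Position 3: rel=0, running sum=6
Position 4: rel=1, running sum=7
Position 5: rel=4, running sum=11
Position 6: rel=5, running sum=16
Position 7: rel=5, running sum=21
CG = 21

21


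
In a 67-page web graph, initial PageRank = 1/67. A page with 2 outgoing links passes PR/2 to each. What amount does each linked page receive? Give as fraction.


Initial PR = 1/67 = 1/67
Outlinks = 2
Contribution per link = PR / outlinks
= 1/67 / 2
= 1/134

1/134


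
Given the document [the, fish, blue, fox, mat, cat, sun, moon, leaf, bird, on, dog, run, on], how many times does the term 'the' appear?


Document has 14 words
Scanning for 'the':
Found at positions: [0]
Count = 1

1


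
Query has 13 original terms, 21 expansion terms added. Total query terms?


Original terms: 13
Expansion terms: 21
Total = 13 + 21 = 34

34


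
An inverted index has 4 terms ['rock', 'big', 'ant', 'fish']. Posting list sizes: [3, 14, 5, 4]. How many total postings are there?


Summing posting list sizes:
'rock': 3 postings
'big': 14 postings
'ant': 5 postings
'fish': 4 postings
Total = 3 + 14 + 5 + 4 = 26

26


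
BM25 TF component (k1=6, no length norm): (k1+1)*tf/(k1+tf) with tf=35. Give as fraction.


BM25 TF component = (k1+1)*tf / (k1+tf)
k1 = 6, tf = 35
Numerator = (6+1)*35 = 245
Denominator = 6 + 35 = 41
= 245/41 = 245/41

245/41


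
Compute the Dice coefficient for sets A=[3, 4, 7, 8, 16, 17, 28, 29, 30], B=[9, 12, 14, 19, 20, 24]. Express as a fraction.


A intersect B = []
|A intersect B| = 0
|A| = 9, |B| = 6
Dice = 2*0 / (9+6)
= 0 / 15 = 0

0


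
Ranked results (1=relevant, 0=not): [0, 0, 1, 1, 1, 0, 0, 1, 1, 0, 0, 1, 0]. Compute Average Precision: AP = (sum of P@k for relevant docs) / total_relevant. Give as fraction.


Computing P@k for each relevant position:
Position 1: not relevant
Position 2: not relevant
Position 3: relevant, P@3 = 1/3 = 1/3
Position 4: relevant, P@4 = 2/4 = 1/2
Position 5: relevant, P@5 = 3/5 = 3/5
Position 6: not relevant
Position 7: not relevant
Position 8: relevant, P@8 = 4/8 = 1/2
Position 9: relevant, P@9 = 5/9 = 5/9
Position 10: not relevant
Position 11: not relevant
Position 12: relevant, P@12 = 6/12 = 1/2
Position 13: not relevant
Sum of P@k = 1/3 + 1/2 + 3/5 + 1/2 + 5/9 + 1/2 = 269/90
AP = 269/90 / 6 = 269/540

269/540


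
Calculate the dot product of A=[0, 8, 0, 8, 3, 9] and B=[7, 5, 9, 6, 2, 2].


Dot product = sum of element-wise products
A[0]*B[0] = 0*7 = 0
A[1]*B[1] = 8*5 = 40
A[2]*B[2] = 0*9 = 0
A[3]*B[3] = 8*6 = 48
A[4]*B[4] = 3*2 = 6
A[5]*B[5] = 9*2 = 18
Sum = 0 + 40 + 0 + 48 + 6 + 18 = 112

112


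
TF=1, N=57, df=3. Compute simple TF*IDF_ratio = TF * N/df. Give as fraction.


TF * (N/df)
= 1 * (57/3)
= 1 * 19
= 19

19


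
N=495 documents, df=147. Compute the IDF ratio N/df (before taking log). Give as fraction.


IDF ratio = N / df
= 495 / 147
= 165/49

165/49


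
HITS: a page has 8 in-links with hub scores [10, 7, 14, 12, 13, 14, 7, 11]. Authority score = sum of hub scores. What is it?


Authority = sum of hub scores of in-linkers
In-link 1: hub score = 10
In-link 2: hub score = 7
In-link 3: hub score = 14
In-link 4: hub score = 12
In-link 5: hub score = 13
In-link 6: hub score = 14
In-link 7: hub score = 7
In-link 8: hub score = 11
Authority = 10 + 7 + 14 + 12 + 13 + 14 + 7 + 11 = 88

88


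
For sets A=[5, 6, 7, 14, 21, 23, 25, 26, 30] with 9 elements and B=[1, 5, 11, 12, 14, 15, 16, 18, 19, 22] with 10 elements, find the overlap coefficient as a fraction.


A intersect B = [5, 14]
|A intersect B| = 2
min(|A|, |B|) = min(9, 10) = 9
Overlap = 2 / 9 = 2/9

2/9


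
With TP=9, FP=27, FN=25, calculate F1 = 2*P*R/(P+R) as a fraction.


F1 = 2 * P * R / (P + R)
P = TP/(TP+FP) = 9/36 = 1/4
R = TP/(TP+FN) = 9/34 = 9/34
2 * P * R = 2 * 1/4 * 9/34 = 9/68
P + R = 1/4 + 9/34 = 35/68
F1 = 9/68 / 35/68 = 9/35

9/35


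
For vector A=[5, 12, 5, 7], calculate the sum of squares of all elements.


|A|^2 = sum of squared components
A[0]^2 = 5^2 = 25
A[1]^2 = 12^2 = 144
A[2]^2 = 5^2 = 25
A[3]^2 = 7^2 = 49
Sum = 25 + 144 + 25 + 49 = 243

243


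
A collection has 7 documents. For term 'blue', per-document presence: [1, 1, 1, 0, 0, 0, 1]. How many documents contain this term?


Checking each document for 'blue':
Doc 1: present
Doc 2: present
Doc 3: present
Doc 4: absent
Doc 5: absent
Doc 6: absent
Doc 7: present
df = sum of presences = 1 + 1 + 1 + 0 + 0 + 0 + 1 = 4

4


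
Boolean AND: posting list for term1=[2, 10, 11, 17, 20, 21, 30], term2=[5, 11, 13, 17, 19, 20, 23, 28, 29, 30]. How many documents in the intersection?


Boolean AND: find intersection of posting lists
term1 docs: [2, 10, 11, 17, 20, 21, 30]
term2 docs: [5, 11, 13, 17, 19, 20, 23, 28, 29, 30]
Intersection: [11, 17, 20, 30]
|intersection| = 4

4


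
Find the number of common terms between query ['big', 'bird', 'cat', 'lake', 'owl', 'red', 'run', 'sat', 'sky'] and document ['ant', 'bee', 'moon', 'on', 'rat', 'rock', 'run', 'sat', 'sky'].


Query terms: ['big', 'bird', 'cat', 'lake', 'owl', 'red', 'run', 'sat', 'sky']
Document terms: ['ant', 'bee', 'moon', 'on', 'rat', 'rock', 'run', 'sat', 'sky']
Common terms: ['run', 'sat', 'sky']
Overlap count = 3

3


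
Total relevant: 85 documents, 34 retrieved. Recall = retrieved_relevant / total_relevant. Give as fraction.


Recall = retrieved_relevant / total_relevant
= 34 / 85
= 34 / (34 + 51)
= 2/5

2/5


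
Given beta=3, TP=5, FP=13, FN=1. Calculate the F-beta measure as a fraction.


P = TP/(TP+FP) = 5/18 = 5/18
R = TP/(TP+FN) = 5/6 = 5/6
beta^2 = 3^2 = 9
(1 + beta^2) = 10
Numerator = (1+beta^2)*P*R = 125/54
Denominator = beta^2*P + R = 5/2 + 5/6 = 10/3
F_beta = 25/36

25/36


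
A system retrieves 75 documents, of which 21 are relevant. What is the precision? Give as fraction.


Precision = relevant_retrieved / total_retrieved
= 21 / 75
= 21 / (21 + 54)
= 7/25

7/25


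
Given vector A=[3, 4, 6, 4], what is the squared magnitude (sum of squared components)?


|A|^2 = sum of squared components
A[0]^2 = 3^2 = 9
A[1]^2 = 4^2 = 16
A[2]^2 = 6^2 = 36
A[3]^2 = 4^2 = 16
Sum = 9 + 16 + 36 + 16 = 77

77


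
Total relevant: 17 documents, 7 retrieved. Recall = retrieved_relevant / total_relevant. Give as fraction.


Recall = retrieved_relevant / total_relevant
= 7 / 17
= 7 / (7 + 10)
= 7/17

7/17


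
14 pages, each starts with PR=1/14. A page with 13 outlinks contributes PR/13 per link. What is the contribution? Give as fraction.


Initial PR = 1/14 = 1/14
Outlinks = 13
Contribution per link = PR / outlinks
= 1/14 / 13
= 1/182

1/182


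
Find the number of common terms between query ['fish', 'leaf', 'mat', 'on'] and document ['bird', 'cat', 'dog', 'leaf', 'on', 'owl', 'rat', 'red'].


Query terms: ['fish', 'leaf', 'mat', 'on']
Document terms: ['bird', 'cat', 'dog', 'leaf', 'on', 'owl', 'rat', 'red']
Common terms: ['leaf', 'on']
Overlap count = 2

2


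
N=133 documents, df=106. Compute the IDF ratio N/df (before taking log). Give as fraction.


IDF ratio = N / df
= 133 / 106
= 133/106

133/106


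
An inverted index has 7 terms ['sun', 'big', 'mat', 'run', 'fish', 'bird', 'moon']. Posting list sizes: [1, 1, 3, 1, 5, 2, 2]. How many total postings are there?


Summing posting list sizes:
'sun': 1 postings
'big': 1 postings
'mat': 3 postings
'run': 1 postings
'fish': 5 postings
'bird': 2 postings
'moon': 2 postings
Total = 1 + 1 + 3 + 1 + 5 + 2 + 2 = 15

15


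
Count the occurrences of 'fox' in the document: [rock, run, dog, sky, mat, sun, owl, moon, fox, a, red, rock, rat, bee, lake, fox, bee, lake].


Document has 18 words
Scanning for 'fox':
Found at positions: [8, 15]
Count = 2

2


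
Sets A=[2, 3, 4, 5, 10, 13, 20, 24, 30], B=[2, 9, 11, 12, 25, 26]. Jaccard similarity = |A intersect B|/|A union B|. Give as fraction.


A intersect B = [2]
|A intersect B| = 1
A union B = [2, 3, 4, 5, 9, 10, 11, 12, 13, 20, 24, 25, 26, 30]
|A union B| = 14
Jaccard = 1/14 = 1/14

1/14


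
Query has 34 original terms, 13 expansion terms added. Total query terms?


Original terms: 34
Expansion terms: 13
Total = 34 + 13 = 47

47


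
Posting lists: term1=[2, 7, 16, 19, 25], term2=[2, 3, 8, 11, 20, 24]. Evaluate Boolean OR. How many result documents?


Boolean OR: find union of posting lists
term1 docs: [2, 7, 16, 19, 25]
term2 docs: [2, 3, 8, 11, 20, 24]
Union: [2, 3, 7, 8, 11, 16, 19, 20, 24, 25]
|union| = 10

10


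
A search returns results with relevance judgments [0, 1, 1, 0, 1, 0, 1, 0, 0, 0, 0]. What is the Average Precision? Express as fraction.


Computing P@k for each relevant position:
Position 1: not relevant
Position 2: relevant, P@2 = 1/2 = 1/2
Position 3: relevant, P@3 = 2/3 = 2/3
Position 4: not relevant
Position 5: relevant, P@5 = 3/5 = 3/5
Position 6: not relevant
Position 7: relevant, P@7 = 4/7 = 4/7
Position 8: not relevant
Position 9: not relevant
Position 10: not relevant
Position 11: not relevant
Sum of P@k = 1/2 + 2/3 + 3/5 + 4/7 = 491/210
AP = 491/210 / 4 = 491/840

491/840


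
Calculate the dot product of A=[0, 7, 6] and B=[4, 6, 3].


Dot product = sum of element-wise products
A[0]*B[0] = 0*4 = 0
A[1]*B[1] = 7*6 = 42
A[2]*B[2] = 6*3 = 18
Sum = 0 + 42 + 18 = 60

60


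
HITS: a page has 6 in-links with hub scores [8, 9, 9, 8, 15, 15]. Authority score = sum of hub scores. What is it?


Authority = sum of hub scores of in-linkers
In-link 1: hub score = 8
In-link 2: hub score = 9
In-link 3: hub score = 9
In-link 4: hub score = 8
In-link 5: hub score = 15
In-link 6: hub score = 15
Authority = 8 + 9 + 9 + 8 + 15 + 15 = 64

64


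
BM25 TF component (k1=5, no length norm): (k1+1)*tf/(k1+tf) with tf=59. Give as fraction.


BM25 TF component = (k1+1)*tf / (k1+tf)
k1 = 5, tf = 59
Numerator = (5+1)*59 = 354
Denominator = 5 + 59 = 64
= 354/64 = 177/32

177/32


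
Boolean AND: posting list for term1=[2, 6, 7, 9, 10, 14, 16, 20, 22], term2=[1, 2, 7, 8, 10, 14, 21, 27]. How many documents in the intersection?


Boolean AND: find intersection of posting lists
term1 docs: [2, 6, 7, 9, 10, 14, 16, 20, 22]
term2 docs: [1, 2, 7, 8, 10, 14, 21, 27]
Intersection: [2, 7, 10, 14]
|intersection| = 4

4


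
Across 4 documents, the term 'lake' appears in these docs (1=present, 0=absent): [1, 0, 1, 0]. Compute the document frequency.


Checking each document for 'lake':
Doc 1: present
Doc 2: absent
Doc 3: present
Doc 4: absent
df = sum of presences = 1 + 0 + 1 + 0 = 2

2


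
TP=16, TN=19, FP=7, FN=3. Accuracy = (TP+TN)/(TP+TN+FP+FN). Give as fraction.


Accuracy = (TP + TN) / (TP + TN + FP + FN)
TP + TN = 16 + 19 = 35
Total = 16 + 19 + 7 + 3 = 45
Accuracy = 35 / 45 = 7/9

7/9


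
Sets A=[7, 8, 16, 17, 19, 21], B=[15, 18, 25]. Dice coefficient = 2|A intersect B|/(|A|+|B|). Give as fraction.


A intersect B = []
|A intersect B| = 0
|A| = 6, |B| = 3
Dice = 2*0 / (6+3)
= 0 / 9 = 0

0


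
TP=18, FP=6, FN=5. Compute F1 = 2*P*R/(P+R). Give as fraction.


F1 = 2 * P * R / (P + R)
P = TP/(TP+FP) = 18/24 = 3/4
R = TP/(TP+FN) = 18/23 = 18/23
2 * P * R = 2 * 3/4 * 18/23 = 27/23
P + R = 3/4 + 18/23 = 141/92
F1 = 27/23 / 141/92 = 36/47

36/47


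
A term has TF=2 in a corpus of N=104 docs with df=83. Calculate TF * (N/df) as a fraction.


TF * (N/df)
= 2 * (104/83)
= 2 * 104/83
= 208/83

208/83


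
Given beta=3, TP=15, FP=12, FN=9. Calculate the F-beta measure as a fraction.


P = TP/(TP+FP) = 15/27 = 5/9
R = TP/(TP+FN) = 15/24 = 5/8
beta^2 = 3^2 = 9
(1 + beta^2) = 10
Numerator = (1+beta^2)*P*R = 125/36
Denominator = beta^2*P + R = 5 + 5/8 = 45/8
F_beta = 50/81

50/81


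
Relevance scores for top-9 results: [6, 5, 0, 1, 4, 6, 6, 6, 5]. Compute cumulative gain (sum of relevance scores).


Cumulative Gain = sum of relevance scores
Position 1: rel=6, running sum=6
Position 2: rel=5, running sum=11
Position 3: rel=0, running sum=11
Position 4: rel=1, running sum=12
Position 5: rel=4, running sum=16
Position 6: rel=6, running sum=22
Position 7: rel=6, running sum=28
Position 8: rel=6, running sum=34
Position 9: rel=5, running sum=39
CG = 39

39


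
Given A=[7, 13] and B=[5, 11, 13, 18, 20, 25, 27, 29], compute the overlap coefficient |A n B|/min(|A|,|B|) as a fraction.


A intersect B = [13]
|A intersect B| = 1
min(|A|, |B|) = min(2, 8) = 2
Overlap = 1 / 2 = 1/2

1/2


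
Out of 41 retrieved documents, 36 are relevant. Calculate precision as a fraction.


Precision = relevant_retrieved / total_retrieved
= 36 / 41
= 36 / (36 + 5)
= 36/41

36/41


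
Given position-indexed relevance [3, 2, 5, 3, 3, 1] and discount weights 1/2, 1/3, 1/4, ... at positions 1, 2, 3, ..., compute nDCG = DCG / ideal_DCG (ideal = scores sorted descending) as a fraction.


Position discount weights w_i = 1/(i+1) for i=1..6:
Weights = [1/2, 1/3, 1/4, 1/5, 1/6, 1/7]
Actual relevance: [3, 2, 5, 3, 3, 1]
DCG = 3/2 + 2/3 + 5/4 + 3/5 + 3/6 + 1/7 = 1957/420
Ideal relevance (sorted desc): [5, 3, 3, 3, 2, 1]
Ideal DCG = 5/2 + 3/3 + 3/4 + 3/5 + 2/6 + 1/7 = 2237/420
nDCG = DCG / ideal_DCG = 1957/420 / 2237/420 = 1957/2237

1957/2237


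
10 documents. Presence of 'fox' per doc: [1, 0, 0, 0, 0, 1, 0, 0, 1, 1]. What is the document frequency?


Checking each document for 'fox':
Doc 1: present
Doc 2: absent
Doc 3: absent
Doc 4: absent
Doc 5: absent
Doc 6: present
Doc 7: absent
Doc 8: absent
Doc 9: present
Doc 10: present
df = sum of presences = 1 + 0 + 0 + 0 + 0 + 1 + 0 + 0 + 1 + 1 = 4

4


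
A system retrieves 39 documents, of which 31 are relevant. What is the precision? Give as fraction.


Precision = relevant_retrieved / total_retrieved
= 31 / 39
= 31 / (31 + 8)
= 31/39

31/39


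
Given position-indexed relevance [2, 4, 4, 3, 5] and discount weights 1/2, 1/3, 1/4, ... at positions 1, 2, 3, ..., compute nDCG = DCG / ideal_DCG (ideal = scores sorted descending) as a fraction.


Position discount weights w_i = 1/(i+1) for i=1..5:
Weights = [1/2, 1/3, 1/4, 1/5, 1/6]
Actual relevance: [2, 4, 4, 3, 5]
DCG = 2/2 + 4/3 + 4/4 + 3/5 + 5/6 = 143/30
Ideal relevance (sorted desc): [5, 4, 4, 3, 2]
Ideal DCG = 5/2 + 4/3 + 4/4 + 3/5 + 2/6 = 173/30
nDCG = DCG / ideal_DCG = 143/30 / 173/30 = 143/173

143/173


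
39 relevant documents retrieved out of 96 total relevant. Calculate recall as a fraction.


Recall = retrieved_relevant / total_relevant
= 39 / 96
= 39 / (39 + 57)
= 13/32

13/32


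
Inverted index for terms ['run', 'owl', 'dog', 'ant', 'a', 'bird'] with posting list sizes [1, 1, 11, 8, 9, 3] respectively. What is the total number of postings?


Summing posting list sizes:
'run': 1 postings
'owl': 1 postings
'dog': 11 postings
'ant': 8 postings
'a': 9 postings
'bird': 3 postings
Total = 1 + 1 + 11 + 8 + 9 + 3 = 33

33


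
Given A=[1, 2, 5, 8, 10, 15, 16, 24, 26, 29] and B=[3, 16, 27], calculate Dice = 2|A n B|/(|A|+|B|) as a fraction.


A intersect B = [16]
|A intersect B| = 1
|A| = 10, |B| = 3
Dice = 2*1 / (10+3)
= 2 / 13 = 2/13

2/13


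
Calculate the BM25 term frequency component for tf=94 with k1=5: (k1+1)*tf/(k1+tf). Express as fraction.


BM25 TF component = (k1+1)*tf / (k1+tf)
k1 = 5, tf = 94
Numerator = (5+1)*94 = 564
Denominator = 5 + 94 = 99
= 564/99 = 188/33

188/33


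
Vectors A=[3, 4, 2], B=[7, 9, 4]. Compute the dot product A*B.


Dot product = sum of element-wise products
A[0]*B[0] = 3*7 = 21
A[1]*B[1] = 4*9 = 36
A[2]*B[2] = 2*4 = 8
Sum = 21 + 36 + 8 = 65

65


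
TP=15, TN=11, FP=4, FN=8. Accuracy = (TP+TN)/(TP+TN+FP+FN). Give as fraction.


Accuracy = (TP + TN) / (TP + TN + FP + FN)
TP + TN = 15 + 11 = 26
Total = 15 + 11 + 4 + 8 = 38
Accuracy = 26 / 38 = 13/19

13/19


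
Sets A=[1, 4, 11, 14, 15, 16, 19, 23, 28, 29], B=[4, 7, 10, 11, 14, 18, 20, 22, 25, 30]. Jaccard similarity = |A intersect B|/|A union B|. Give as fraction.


A intersect B = [4, 11, 14]
|A intersect B| = 3
A union B = [1, 4, 7, 10, 11, 14, 15, 16, 18, 19, 20, 22, 23, 25, 28, 29, 30]
|A union B| = 17
Jaccard = 3/17 = 3/17

3/17


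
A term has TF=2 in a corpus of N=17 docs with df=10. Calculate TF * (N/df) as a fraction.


TF * (N/df)
= 2 * (17/10)
= 2 * 17/10
= 17/5

17/5


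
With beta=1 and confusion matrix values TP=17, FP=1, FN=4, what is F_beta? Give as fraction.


P = TP/(TP+FP) = 17/18 = 17/18
R = TP/(TP+FN) = 17/21 = 17/21
beta^2 = 1^2 = 1
(1 + beta^2) = 2
Numerator = (1+beta^2)*P*R = 289/189
Denominator = beta^2*P + R = 17/18 + 17/21 = 221/126
F_beta = 34/39

34/39


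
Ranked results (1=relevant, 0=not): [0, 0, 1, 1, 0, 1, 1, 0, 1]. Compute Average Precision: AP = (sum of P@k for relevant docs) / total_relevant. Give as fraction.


Computing P@k for each relevant position:
Position 1: not relevant
Position 2: not relevant
Position 3: relevant, P@3 = 1/3 = 1/3
Position 4: relevant, P@4 = 2/4 = 1/2
Position 5: not relevant
Position 6: relevant, P@6 = 3/6 = 1/2
Position 7: relevant, P@7 = 4/7 = 4/7
Position 8: not relevant
Position 9: relevant, P@9 = 5/9 = 5/9
Sum of P@k = 1/3 + 1/2 + 1/2 + 4/7 + 5/9 = 155/63
AP = 155/63 / 5 = 31/63

31/63


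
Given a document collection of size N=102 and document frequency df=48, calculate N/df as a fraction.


IDF ratio = N / df
= 102 / 48
= 17/8

17/8


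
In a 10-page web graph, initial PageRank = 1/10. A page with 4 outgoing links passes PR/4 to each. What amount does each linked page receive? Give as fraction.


Initial PR = 1/10 = 1/10
Outlinks = 4
Contribution per link = PR / outlinks
= 1/10 / 4
= 1/40

1/40


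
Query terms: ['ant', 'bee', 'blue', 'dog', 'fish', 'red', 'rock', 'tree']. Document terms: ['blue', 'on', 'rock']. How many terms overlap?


Query terms: ['ant', 'bee', 'blue', 'dog', 'fish', 'red', 'rock', 'tree']
Document terms: ['blue', 'on', 'rock']
Common terms: ['blue', 'rock']
Overlap count = 2

2


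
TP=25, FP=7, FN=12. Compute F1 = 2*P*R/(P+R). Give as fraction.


F1 = 2 * P * R / (P + R)
P = TP/(TP+FP) = 25/32 = 25/32
R = TP/(TP+FN) = 25/37 = 25/37
2 * P * R = 2 * 25/32 * 25/37 = 625/592
P + R = 25/32 + 25/37 = 1725/1184
F1 = 625/592 / 1725/1184 = 50/69

50/69


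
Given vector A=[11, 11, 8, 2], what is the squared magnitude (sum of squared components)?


|A|^2 = sum of squared components
A[0]^2 = 11^2 = 121
A[1]^2 = 11^2 = 121
A[2]^2 = 8^2 = 64
A[3]^2 = 2^2 = 4
Sum = 121 + 121 + 64 + 4 = 310

310


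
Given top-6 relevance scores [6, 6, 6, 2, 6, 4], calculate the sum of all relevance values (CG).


Cumulative Gain = sum of relevance scores
Position 1: rel=6, running sum=6
Position 2: rel=6, running sum=12
Position 3: rel=6, running sum=18
Position 4: rel=2, running sum=20
Position 5: rel=6, running sum=26
Position 6: rel=4, running sum=30
CG = 30

30


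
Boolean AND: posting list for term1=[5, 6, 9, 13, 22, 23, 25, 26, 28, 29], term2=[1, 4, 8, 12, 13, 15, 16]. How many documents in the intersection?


Boolean AND: find intersection of posting lists
term1 docs: [5, 6, 9, 13, 22, 23, 25, 26, 28, 29]
term2 docs: [1, 4, 8, 12, 13, 15, 16]
Intersection: [13]
|intersection| = 1

1


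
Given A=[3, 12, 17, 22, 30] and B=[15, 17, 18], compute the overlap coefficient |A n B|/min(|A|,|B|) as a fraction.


A intersect B = [17]
|A intersect B| = 1
min(|A|, |B|) = min(5, 3) = 3
Overlap = 1 / 3 = 1/3

1/3


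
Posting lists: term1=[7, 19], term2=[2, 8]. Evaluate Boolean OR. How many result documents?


Boolean OR: find union of posting lists
term1 docs: [7, 19]
term2 docs: [2, 8]
Union: [2, 7, 8, 19]
|union| = 4

4


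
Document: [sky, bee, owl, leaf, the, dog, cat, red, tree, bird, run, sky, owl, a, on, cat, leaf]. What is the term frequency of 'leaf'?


Document has 17 words
Scanning for 'leaf':
Found at positions: [3, 16]
Count = 2

2


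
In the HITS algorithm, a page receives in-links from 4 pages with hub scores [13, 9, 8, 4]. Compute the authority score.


Authority = sum of hub scores of in-linkers
In-link 1: hub score = 13
In-link 2: hub score = 9
In-link 3: hub score = 8
In-link 4: hub score = 4
Authority = 13 + 9 + 8 + 4 = 34

34


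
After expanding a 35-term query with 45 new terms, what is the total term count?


Original terms: 35
Expansion terms: 45
Total = 35 + 45 = 80

80


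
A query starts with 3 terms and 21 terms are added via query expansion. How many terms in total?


Original terms: 3
Expansion terms: 21
Total = 3 + 21 = 24

24


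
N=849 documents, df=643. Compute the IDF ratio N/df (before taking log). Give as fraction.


IDF ratio = N / df
= 849 / 643
= 849/643

849/643


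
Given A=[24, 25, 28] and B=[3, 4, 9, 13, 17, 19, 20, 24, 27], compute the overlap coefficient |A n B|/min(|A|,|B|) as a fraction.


A intersect B = [24]
|A intersect B| = 1
min(|A|, |B|) = min(3, 9) = 3
Overlap = 1 / 3 = 1/3

1/3


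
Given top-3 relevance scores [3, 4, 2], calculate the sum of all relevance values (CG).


Cumulative Gain = sum of relevance scores
Position 1: rel=3, running sum=3
Position 2: rel=4, running sum=7
Position 3: rel=2, running sum=9
CG = 9

9


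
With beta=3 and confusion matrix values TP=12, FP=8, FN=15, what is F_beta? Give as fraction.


P = TP/(TP+FP) = 12/20 = 3/5
R = TP/(TP+FN) = 12/27 = 4/9
beta^2 = 3^2 = 9
(1 + beta^2) = 10
Numerator = (1+beta^2)*P*R = 8/3
Denominator = beta^2*P + R = 27/5 + 4/9 = 263/45
F_beta = 120/263

120/263


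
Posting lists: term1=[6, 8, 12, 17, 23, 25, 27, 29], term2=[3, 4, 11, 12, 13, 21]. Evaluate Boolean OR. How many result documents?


Boolean OR: find union of posting lists
term1 docs: [6, 8, 12, 17, 23, 25, 27, 29]
term2 docs: [3, 4, 11, 12, 13, 21]
Union: [3, 4, 6, 8, 11, 12, 13, 17, 21, 23, 25, 27, 29]
|union| = 13

13


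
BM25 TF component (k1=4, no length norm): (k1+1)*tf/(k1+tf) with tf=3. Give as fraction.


BM25 TF component = (k1+1)*tf / (k1+tf)
k1 = 4, tf = 3
Numerator = (4+1)*3 = 15
Denominator = 4 + 3 = 7
= 15/7 = 15/7

15/7


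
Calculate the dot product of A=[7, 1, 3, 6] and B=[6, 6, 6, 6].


Dot product = sum of element-wise products
A[0]*B[0] = 7*6 = 42
A[1]*B[1] = 1*6 = 6
A[2]*B[2] = 3*6 = 18
A[3]*B[3] = 6*6 = 36
Sum = 42 + 6 + 18 + 36 = 102

102


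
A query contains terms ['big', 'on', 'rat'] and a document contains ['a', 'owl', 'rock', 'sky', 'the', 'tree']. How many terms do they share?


Query terms: ['big', 'on', 'rat']
Document terms: ['a', 'owl', 'rock', 'sky', 'the', 'tree']
Common terms: []
Overlap count = 0

0


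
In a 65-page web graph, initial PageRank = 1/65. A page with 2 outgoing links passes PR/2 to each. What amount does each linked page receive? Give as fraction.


Initial PR = 1/65 = 1/65
Outlinks = 2
Contribution per link = PR / outlinks
= 1/65 / 2
= 1/130

1/130


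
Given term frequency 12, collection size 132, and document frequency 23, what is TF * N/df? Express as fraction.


TF * (N/df)
= 12 * (132/23)
= 12 * 132/23
= 1584/23

1584/23


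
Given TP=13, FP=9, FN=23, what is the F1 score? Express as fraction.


F1 = 2 * P * R / (P + R)
P = TP/(TP+FP) = 13/22 = 13/22
R = TP/(TP+FN) = 13/36 = 13/36
2 * P * R = 2 * 13/22 * 13/36 = 169/396
P + R = 13/22 + 13/36 = 377/396
F1 = 169/396 / 377/396 = 13/29

13/29


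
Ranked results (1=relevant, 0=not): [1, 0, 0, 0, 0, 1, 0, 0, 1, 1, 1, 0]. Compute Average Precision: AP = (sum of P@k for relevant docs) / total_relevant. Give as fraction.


Computing P@k for each relevant position:
Position 1: relevant, P@1 = 1/1 = 1
Position 2: not relevant
Position 3: not relevant
Position 4: not relevant
Position 5: not relevant
Position 6: relevant, P@6 = 2/6 = 1/3
Position 7: not relevant
Position 8: not relevant
Position 9: relevant, P@9 = 3/9 = 1/3
Position 10: relevant, P@10 = 4/10 = 2/5
Position 11: relevant, P@11 = 5/11 = 5/11
Position 12: not relevant
Sum of P@k = 1 + 1/3 + 1/3 + 2/5 + 5/11 = 416/165
AP = 416/165 / 5 = 416/825

416/825


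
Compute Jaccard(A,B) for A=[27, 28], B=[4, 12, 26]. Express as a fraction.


A intersect B = []
|A intersect B| = 0
A union B = [4, 12, 26, 27, 28]
|A union B| = 5
Jaccard = 0/5 = 0

0


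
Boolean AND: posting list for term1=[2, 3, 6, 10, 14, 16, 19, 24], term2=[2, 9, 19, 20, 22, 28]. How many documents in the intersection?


Boolean AND: find intersection of posting lists
term1 docs: [2, 3, 6, 10, 14, 16, 19, 24]
term2 docs: [2, 9, 19, 20, 22, 28]
Intersection: [2, 19]
|intersection| = 2

2


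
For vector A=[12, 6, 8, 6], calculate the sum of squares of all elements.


|A|^2 = sum of squared components
A[0]^2 = 12^2 = 144
A[1]^2 = 6^2 = 36
A[2]^2 = 8^2 = 64
A[3]^2 = 6^2 = 36
Sum = 144 + 36 + 64 + 36 = 280

280


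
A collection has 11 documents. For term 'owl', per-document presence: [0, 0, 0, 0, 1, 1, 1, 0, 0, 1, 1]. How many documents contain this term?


Checking each document for 'owl':
Doc 1: absent
Doc 2: absent
Doc 3: absent
Doc 4: absent
Doc 5: present
Doc 6: present
Doc 7: present
Doc 8: absent
Doc 9: absent
Doc 10: present
Doc 11: present
df = sum of presences = 0 + 0 + 0 + 0 + 1 + 1 + 1 + 0 + 0 + 1 + 1 = 5

5


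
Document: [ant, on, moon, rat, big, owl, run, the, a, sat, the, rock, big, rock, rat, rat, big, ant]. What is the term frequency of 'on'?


Document has 18 words
Scanning for 'on':
Found at positions: [1]
Count = 1

1


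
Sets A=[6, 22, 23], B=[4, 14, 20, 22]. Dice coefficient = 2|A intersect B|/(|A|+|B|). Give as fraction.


A intersect B = [22]
|A intersect B| = 1
|A| = 3, |B| = 4
Dice = 2*1 / (3+4)
= 2 / 7 = 2/7

2/7


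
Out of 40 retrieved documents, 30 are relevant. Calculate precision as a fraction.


Precision = relevant_retrieved / total_retrieved
= 30 / 40
= 30 / (30 + 10)
= 3/4

3/4


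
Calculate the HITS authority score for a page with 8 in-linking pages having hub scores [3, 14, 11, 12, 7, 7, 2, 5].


Authority = sum of hub scores of in-linkers
In-link 1: hub score = 3
In-link 2: hub score = 14
In-link 3: hub score = 11
In-link 4: hub score = 12
In-link 5: hub score = 7
In-link 6: hub score = 7
In-link 7: hub score = 2
In-link 8: hub score = 5
Authority = 3 + 14 + 11 + 12 + 7 + 7 + 2 + 5 = 61

61


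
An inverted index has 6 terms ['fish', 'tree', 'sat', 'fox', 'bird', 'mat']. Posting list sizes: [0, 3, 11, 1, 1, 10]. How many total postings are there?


Summing posting list sizes:
'fish': 0 postings
'tree': 3 postings
'sat': 11 postings
'fox': 1 postings
'bird': 1 postings
'mat': 10 postings
Total = 0 + 3 + 11 + 1 + 1 + 10 = 26

26


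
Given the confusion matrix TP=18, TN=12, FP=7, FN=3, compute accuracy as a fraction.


Accuracy = (TP + TN) / (TP + TN + FP + FN)
TP + TN = 18 + 12 = 30
Total = 18 + 12 + 7 + 3 = 40
Accuracy = 30 / 40 = 3/4

3/4


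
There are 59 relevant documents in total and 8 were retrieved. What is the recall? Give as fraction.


Recall = retrieved_relevant / total_relevant
= 8 / 59
= 8 / (8 + 51)
= 8/59

8/59


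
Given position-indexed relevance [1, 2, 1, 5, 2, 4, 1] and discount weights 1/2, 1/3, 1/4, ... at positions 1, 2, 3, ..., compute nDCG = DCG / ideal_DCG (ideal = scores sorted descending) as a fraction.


Position discount weights w_i = 1/(i+1) for i=1..7:
Weights = [1/2, 1/3, 1/4, 1/5, 1/6, 1/7, 1/8]
Actual relevance: [1, 2, 1, 5, 2, 4, 1]
DCG = 1/2 + 2/3 + 1/4 + 5/5 + 2/6 + 4/7 + 1/8 = 193/56
Ideal relevance (sorted desc): [5, 4, 2, 2, 1, 1, 1]
Ideal DCG = 5/2 + 4/3 + 2/4 + 2/5 + 1/6 + 1/7 + 1/8 = 1447/280
nDCG = DCG / ideal_DCG = 193/56 / 1447/280 = 965/1447

965/1447


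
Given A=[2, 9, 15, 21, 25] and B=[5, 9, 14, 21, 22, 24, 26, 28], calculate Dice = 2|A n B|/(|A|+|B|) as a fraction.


A intersect B = [9, 21]
|A intersect B| = 2
|A| = 5, |B| = 8
Dice = 2*2 / (5+8)
= 4 / 13 = 4/13

4/13


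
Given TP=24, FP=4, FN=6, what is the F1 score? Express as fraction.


F1 = 2 * P * R / (P + R)
P = TP/(TP+FP) = 24/28 = 6/7
R = TP/(TP+FN) = 24/30 = 4/5
2 * P * R = 2 * 6/7 * 4/5 = 48/35
P + R = 6/7 + 4/5 = 58/35
F1 = 48/35 / 58/35 = 24/29

24/29


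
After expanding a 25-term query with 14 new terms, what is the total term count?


Original terms: 25
Expansion terms: 14
Total = 25 + 14 = 39

39


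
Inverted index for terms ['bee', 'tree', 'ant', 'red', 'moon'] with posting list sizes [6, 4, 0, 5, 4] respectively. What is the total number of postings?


Summing posting list sizes:
'bee': 6 postings
'tree': 4 postings
'ant': 0 postings
'red': 5 postings
'moon': 4 postings
Total = 6 + 4 + 0 + 5 + 4 = 19

19


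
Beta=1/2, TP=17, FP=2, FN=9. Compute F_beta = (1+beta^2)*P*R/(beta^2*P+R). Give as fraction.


P = TP/(TP+FP) = 17/19 = 17/19
R = TP/(TP+FN) = 17/26 = 17/26
beta^2 = 1/2^2 = 1/4
(1 + beta^2) = 5/4
Numerator = (1+beta^2)*P*R = 1445/1976
Denominator = beta^2*P + R = 17/76 + 17/26 = 867/988
F_beta = 5/6

5/6


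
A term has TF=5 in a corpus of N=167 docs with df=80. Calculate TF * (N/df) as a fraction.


TF * (N/df)
= 5 * (167/80)
= 5 * 167/80
= 167/16

167/16


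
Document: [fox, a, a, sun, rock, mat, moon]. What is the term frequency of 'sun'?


Document has 7 words
Scanning for 'sun':
Found at positions: [3]
Count = 1

1


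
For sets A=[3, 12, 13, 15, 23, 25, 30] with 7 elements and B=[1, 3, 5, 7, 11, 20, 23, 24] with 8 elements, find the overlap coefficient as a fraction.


A intersect B = [3, 23]
|A intersect B| = 2
min(|A|, |B|) = min(7, 8) = 7
Overlap = 2 / 7 = 2/7

2/7


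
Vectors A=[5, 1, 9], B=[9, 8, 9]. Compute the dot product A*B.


Dot product = sum of element-wise products
A[0]*B[0] = 5*9 = 45
A[1]*B[1] = 1*8 = 8
A[2]*B[2] = 9*9 = 81
Sum = 45 + 8 + 81 = 134

134


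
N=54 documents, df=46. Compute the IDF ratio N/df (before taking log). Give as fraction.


IDF ratio = N / df
= 54 / 46
= 27/23

27/23


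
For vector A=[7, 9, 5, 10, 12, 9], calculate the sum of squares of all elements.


|A|^2 = sum of squared components
A[0]^2 = 7^2 = 49
A[1]^2 = 9^2 = 81
A[2]^2 = 5^2 = 25
A[3]^2 = 10^2 = 100
A[4]^2 = 12^2 = 144
A[5]^2 = 9^2 = 81
Sum = 49 + 81 + 25 + 100 + 144 + 81 = 480

480


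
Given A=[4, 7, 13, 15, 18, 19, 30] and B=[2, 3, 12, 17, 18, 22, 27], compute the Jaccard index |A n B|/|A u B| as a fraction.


A intersect B = [18]
|A intersect B| = 1
A union B = [2, 3, 4, 7, 12, 13, 15, 17, 18, 19, 22, 27, 30]
|A union B| = 13
Jaccard = 1/13 = 1/13

1/13


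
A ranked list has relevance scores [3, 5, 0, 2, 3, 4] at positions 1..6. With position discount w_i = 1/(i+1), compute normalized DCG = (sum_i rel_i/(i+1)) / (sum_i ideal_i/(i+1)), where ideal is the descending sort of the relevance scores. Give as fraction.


Position discount weights w_i = 1/(i+1) for i=1..6:
Weights = [1/2, 1/3, 1/4, 1/5, 1/6, 1/7]
Actual relevance: [3, 5, 0, 2, 3, 4]
DCG = 3/2 + 5/3 + 0/4 + 2/5 + 3/6 + 4/7 = 487/105
Ideal relevance (sorted desc): [5, 4, 3, 3, 2, 0]
Ideal DCG = 5/2 + 4/3 + 3/4 + 3/5 + 2/6 + 0/7 = 331/60
nDCG = DCG / ideal_DCG = 487/105 / 331/60 = 1948/2317

1948/2317


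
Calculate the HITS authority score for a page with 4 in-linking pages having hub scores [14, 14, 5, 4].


Authority = sum of hub scores of in-linkers
In-link 1: hub score = 14
In-link 2: hub score = 14
In-link 3: hub score = 5
In-link 4: hub score = 4
Authority = 14 + 14 + 5 + 4 = 37

37


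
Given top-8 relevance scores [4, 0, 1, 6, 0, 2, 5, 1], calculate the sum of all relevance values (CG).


Cumulative Gain = sum of relevance scores
Position 1: rel=4, running sum=4
Position 2: rel=0, running sum=4
Position 3: rel=1, running sum=5
Position 4: rel=6, running sum=11
Position 5: rel=0, running sum=11
Position 6: rel=2, running sum=13
Position 7: rel=5, running sum=18
Position 8: rel=1, running sum=19
CG = 19

19
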